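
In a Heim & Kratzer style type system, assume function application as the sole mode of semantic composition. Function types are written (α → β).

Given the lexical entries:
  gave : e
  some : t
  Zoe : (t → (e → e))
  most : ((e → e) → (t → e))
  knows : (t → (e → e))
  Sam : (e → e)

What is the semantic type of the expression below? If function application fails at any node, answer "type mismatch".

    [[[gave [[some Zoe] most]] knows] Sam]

type mismatch

[some Zoe]: (t → (e → e)) applied to t yields (e → e).
[[some Zoe] most]: ((e → e) → (t → e)) applied to (e → e) yields (t → e).
[gave [[some Zoe] most]]: e with (t → e) — neither is a function whose domain matches the other; composition fails here.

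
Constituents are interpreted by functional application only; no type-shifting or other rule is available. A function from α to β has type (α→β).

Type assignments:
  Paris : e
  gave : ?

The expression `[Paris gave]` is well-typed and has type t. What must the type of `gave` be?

(e→t)

At [Paris gave] (required: t): Paris is e, which is not a function with range t; hence gave is the functor — type (e→t).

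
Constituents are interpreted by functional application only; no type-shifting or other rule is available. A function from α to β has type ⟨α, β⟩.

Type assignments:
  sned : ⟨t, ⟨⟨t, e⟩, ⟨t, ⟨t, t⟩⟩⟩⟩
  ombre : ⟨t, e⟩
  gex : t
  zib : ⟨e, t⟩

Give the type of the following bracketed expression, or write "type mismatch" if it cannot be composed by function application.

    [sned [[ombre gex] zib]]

[ombre gex]: ⟨t, e⟩ applied to t yields e.
[[ombre gex] zib]: ⟨e, t⟩ applied to e yields t.
[sned [[ombre gex] zib]]: ⟨t, ⟨⟨t, e⟩, ⟨t, ⟨t, t⟩⟩⟩⟩ applied to t yields ⟨⟨t, e⟩, ⟨t, ⟨t, t⟩⟩⟩.

⟨⟨t, e⟩, ⟨t, ⟨t, t⟩⟩⟩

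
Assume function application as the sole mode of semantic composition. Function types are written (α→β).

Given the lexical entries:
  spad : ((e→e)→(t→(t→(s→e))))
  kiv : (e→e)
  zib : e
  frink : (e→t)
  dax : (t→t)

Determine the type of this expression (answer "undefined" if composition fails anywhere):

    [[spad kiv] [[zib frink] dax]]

(t→(s→e))

[spad kiv]: ((e→e)→(t→(t→(s→e)))) applied to (e→e) yields (t→(t→(s→e))).
[zib frink]: (e→t) applied to e yields t.
[[zib frink] dax]: (t→t) applied to t yields t.
[[spad kiv] [[zib frink] dax]]: (t→(t→(s→e))) applied to t yields (t→(s→e)).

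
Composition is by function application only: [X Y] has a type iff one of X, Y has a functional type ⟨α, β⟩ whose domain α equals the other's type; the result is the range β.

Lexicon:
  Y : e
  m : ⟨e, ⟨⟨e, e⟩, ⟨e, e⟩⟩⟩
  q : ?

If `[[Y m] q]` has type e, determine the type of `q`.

[[Y m] q] must have type e. The sister [Y m] has type ⟨⟨e, e⟩, ⟨e, e⟩⟩; that is not a function onto e, so q must be the functor, of type ⟨⟨⟨e, e⟩, ⟨e, e⟩⟩, e⟩.

⟨⟨⟨e, e⟩, ⟨e, e⟩⟩, e⟩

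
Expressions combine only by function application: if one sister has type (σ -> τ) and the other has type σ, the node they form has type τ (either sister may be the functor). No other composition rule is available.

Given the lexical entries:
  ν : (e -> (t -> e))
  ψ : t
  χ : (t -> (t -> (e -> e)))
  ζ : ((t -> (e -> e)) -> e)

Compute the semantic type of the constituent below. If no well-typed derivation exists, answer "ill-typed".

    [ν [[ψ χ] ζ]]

(t -> e)

At [ψ χ], χ : (t -> (t -> (e -> e))) takes ψ : t, giving (t -> (e -> e)).
At [[ψ χ] ζ], ζ : ((t -> (e -> e)) -> e) takes [ψ χ] : (t -> (e -> e)), giving e.
At [ν [[ψ χ] ζ]], ν : (e -> (t -> e)) takes [[ψ χ] ζ] : e, giving (t -> e).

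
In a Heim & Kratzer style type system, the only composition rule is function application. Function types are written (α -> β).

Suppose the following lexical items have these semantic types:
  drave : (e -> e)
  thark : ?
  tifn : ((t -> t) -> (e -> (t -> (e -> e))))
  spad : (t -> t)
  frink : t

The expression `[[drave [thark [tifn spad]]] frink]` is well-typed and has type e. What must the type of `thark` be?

[[drave [thark [tifn spad]]] frink] must have type e. The sister frink has type t; that is not a function onto e, so [drave [thark [tifn spad]]] must be the functor, of type (t -> e).
[drave [thark [tifn spad]]] must have type (t -> e). The sister drave has type (e -> e); that is not a function onto (t -> e), so [thark [tifn spad]] must be the functor, of type ((e -> e) -> (t -> e)).
[thark [tifn spad]] must have type ((e -> e) -> (t -> e)). The sister [tifn spad] has type (e -> (t -> (e -> e))); that is not a function onto ((e -> e) -> (t -> e)), so thark must be the functor, of type ((e -> (t -> (e -> e))) -> ((e -> e) -> (t -> e))).

((e -> (t -> (e -> e))) -> ((e -> e) -> (t -> e)))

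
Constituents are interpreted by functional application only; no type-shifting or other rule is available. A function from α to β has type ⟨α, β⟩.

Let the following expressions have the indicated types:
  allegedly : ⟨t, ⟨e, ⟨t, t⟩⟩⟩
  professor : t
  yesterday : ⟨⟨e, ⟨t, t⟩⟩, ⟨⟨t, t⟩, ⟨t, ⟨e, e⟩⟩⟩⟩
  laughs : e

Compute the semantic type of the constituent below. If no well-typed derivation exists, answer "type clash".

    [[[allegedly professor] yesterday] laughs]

[allegedly professor]: allegedly is ⟨t, ⟨e, ⟨t, t⟩⟩⟩, professor is t; result ⟨e, ⟨t, t⟩⟩.
[[allegedly professor] yesterday]: yesterday is ⟨⟨e, ⟨t, t⟩⟩, ⟨⟨t, t⟩, ⟨t, ⟨e, e⟩⟩⟩⟩, [allegedly professor] is ⟨e, ⟨t, t⟩⟩; result ⟨⟨t, t⟩, ⟨t, ⟨e, e⟩⟩⟩.
[[[allegedly professor] yesterday] laughs]: ⟨⟨t, t⟩, ⟨t, ⟨e, e⟩⟩⟩ and e cannot combine by function application — type clash.

type clash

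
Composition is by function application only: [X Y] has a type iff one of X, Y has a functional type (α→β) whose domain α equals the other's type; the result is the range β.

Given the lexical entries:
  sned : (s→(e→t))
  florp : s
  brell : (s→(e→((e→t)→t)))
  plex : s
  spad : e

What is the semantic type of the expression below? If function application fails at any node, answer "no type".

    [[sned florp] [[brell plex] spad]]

At [sned florp], sned : (s→(e→t)) takes florp : s, giving (e→t).
At [brell plex], brell : (s→(e→((e→t)→t))) takes plex : s, giving (e→((e→t)→t)).
At [[brell plex] spad], [brell plex] : (e→((e→t)→t)) takes spad : e, giving ((e→t)→t).
At [[sned florp] [[brell plex] spad]], [[brell plex] spad] : ((e→t)→t) takes [sned florp] : (e→t), giving t.

t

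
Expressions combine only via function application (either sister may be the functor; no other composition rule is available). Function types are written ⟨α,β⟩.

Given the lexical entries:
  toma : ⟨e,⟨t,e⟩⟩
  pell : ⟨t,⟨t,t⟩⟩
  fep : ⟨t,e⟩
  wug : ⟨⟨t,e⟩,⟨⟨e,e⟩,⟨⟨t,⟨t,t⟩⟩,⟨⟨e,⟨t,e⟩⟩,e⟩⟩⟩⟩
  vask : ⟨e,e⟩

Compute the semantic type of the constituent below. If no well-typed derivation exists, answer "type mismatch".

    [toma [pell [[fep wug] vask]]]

e

[fep wug] — wug of type ⟨⟨t,e⟩,⟨⟨e,e⟩,⟨⟨t,⟨t,t⟩⟩,⟨⟨e,⟨t,e⟩⟩,e⟩⟩⟩⟩ combines with fep of type ⟨t,e⟩: type ⟨⟨e,e⟩,⟨⟨t,⟨t,t⟩⟩,⟨⟨e,⟨t,e⟩⟩,e⟩⟩⟩.
[[fep wug] vask] — [fep wug] of type ⟨⟨e,e⟩,⟨⟨t,⟨t,t⟩⟩,⟨⟨e,⟨t,e⟩⟩,e⟩⟩⟩ combines with vask of type ⟨e,e⟩: type ⟨⟨t,⟨t,t⟩⟩,⟨⟨e,⟨t,e⟩⟩,e⟩⟩.
[pell [[fep wug] vask]] — [[fep wug] vask] of type ⟨⟨t,⟨t,t⟩⟩,⟨⟨e,⟨t,e⟩⟩,e⟩⟩ combines with pell of type ⟨t,⟨t,t⟩⟩: type ⟨⟨e,⟨t,e⟩⟩,e⟩.
[toma [pell [[fep wug] vask]]] — [pell [[fep wug] vask]] of type ⟨⟨e,⟨t,e⟩⟩,e⟩ combines with toma of type ⟨e,⟨t,e⟩⟩: type e.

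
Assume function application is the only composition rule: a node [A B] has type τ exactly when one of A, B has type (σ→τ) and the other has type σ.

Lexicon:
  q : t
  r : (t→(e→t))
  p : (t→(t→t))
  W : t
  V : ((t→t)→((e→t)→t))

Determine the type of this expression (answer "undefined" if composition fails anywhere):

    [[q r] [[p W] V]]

t

[q r] — r of type (t→(e→t)) combines with q of type t: type (e→t).
[p W] — p of type (t→(t→t)) combines with W of type t: type (t→t).
[[p W] V] — V of type ((t→t)→((e→t)→t)) combines with [p W] of type (t→t): type ((e→t)→t).
[[q r] [[p W] V]] — [[p W] V] of type ((e→t)→t) combines with [q r] of type (e→t): type t.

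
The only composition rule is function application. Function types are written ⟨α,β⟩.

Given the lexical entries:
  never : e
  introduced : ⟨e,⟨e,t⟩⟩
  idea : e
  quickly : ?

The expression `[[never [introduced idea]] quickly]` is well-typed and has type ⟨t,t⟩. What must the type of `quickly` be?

[[never [introduced idea]] quickly] is required to be ⟨t,t⟩. [never [introduced idea]] : t cannot yield ⟨t,t⟩ as functor, so quickly : ⟨t,⟨t,t⟩⟩.

⟨t,⟨t,t⟩⟩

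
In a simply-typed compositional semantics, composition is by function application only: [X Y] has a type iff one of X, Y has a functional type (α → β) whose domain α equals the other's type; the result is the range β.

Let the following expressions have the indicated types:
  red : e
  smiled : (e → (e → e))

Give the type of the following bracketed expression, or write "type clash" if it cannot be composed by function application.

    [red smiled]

(e → e)

[red smiled] — smiled of type (e → (e → e)) combines with red of type e: type (e → e).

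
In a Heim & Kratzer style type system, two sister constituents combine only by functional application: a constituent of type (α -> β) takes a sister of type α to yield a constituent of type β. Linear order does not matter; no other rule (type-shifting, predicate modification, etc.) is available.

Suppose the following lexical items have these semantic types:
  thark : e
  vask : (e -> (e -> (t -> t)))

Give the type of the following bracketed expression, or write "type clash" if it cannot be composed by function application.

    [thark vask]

(e -> (t -> t))

[thark vask]: vask is (e -> (e -> (t -> t))), thark is e; result (e -> (t -> t)).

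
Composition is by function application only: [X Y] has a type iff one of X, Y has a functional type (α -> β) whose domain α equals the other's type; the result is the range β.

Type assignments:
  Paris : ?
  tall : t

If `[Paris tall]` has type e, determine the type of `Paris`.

(t -> e)

For [Paris tall] to have type e with tall of type t, Paris must be the function: Paris : (t -> e).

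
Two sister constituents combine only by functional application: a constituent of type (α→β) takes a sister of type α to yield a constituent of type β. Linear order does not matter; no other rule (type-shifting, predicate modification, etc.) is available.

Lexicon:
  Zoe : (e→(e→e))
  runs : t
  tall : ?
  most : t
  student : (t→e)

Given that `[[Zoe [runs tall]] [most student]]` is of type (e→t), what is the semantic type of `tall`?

At [[Zoe [runs tall]] [most student]] (required: (e→t)): [most student] is e, which is not a function with range (e→t); hence [Zoe [runs tall]] is the functor — type (e→(e→t)).
At [Zoe [runs tall]] (required: (e→(e→t))): Zoe is (e→(e→e)), which is not a function with range (e→(e→t)); hence [runs tall] is the functor — type ((e→(e→e))→(e→(e→t))).
At [runs tall] (required: ((e→(e→e))→(e→(e→t)))): runs is t, which is not a function with range ((e→(e→e))→(e→(e→t))); hence tall is the functor — type (t→((e→(e→e))→(e→(e→t)))).

(t→((e→(e→e))→(e→(e→t))))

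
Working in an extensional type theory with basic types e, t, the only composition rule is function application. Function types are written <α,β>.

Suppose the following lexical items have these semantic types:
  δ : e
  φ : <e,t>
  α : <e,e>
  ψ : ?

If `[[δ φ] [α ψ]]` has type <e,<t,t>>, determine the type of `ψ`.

[[δ φ] [α ψ]] must have type <e,<t,t>>. The sister [δ φ] has type t; that is not a function onto <e,<t,t>>, so [α ψ] must be the functor, of type <t,<e,<t,t>>>.
[α ψ] must have type <t,<e,<t,t>>>. The sister α has type <e,e>; that is not a function onto <t,<e,<t,t>>>, so ψ must be the functor, of type <<e,e>,<t,<e,<t,t>>>>.

<<e,e>,<t,<e,<t,t>>>>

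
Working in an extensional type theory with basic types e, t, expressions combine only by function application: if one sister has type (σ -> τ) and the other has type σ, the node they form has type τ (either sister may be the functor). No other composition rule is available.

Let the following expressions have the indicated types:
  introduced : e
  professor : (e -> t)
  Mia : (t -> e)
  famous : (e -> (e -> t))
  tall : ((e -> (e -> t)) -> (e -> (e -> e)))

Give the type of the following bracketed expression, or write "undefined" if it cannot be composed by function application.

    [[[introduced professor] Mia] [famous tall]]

[introduced professor]: functor professor : (e -> t), argument introduced : e; result t.
[[introduced professor] Mia]: functor Mia : (t -> e), argument [introduced professor] : t; result e.
[famous tall]: functor tall : ((e -> (e -> t)) -> (e -> (e -> e))), argument famous : (e -> (e -> t)); result (e -> (e -> e)).
[[[introduced professor] Mia] [famous tall]]: functor [famous tall] : (e -> (e -> e)), argument [[introduced professor] Mia] : e; result (e -> e).

(e -> e)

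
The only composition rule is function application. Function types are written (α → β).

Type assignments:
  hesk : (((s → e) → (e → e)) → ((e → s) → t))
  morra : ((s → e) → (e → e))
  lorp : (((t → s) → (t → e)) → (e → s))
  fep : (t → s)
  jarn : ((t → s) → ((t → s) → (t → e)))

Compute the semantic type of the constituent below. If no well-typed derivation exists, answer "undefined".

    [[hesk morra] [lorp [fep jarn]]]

[hesk morra]: hesk is (((s → e) → (e → e)) → ((e → s) → t)), morra is ((s → e) → (e → e)); result ((e → s) → t).
[fep jarn]: jarn is ((t → s) → ((t → s) → (t → e))), fep is (t → s); result ((t → s) → (t → e)).
[lorp [fep jarn]]: lorp is (((t → s) → (t → e)) → (e → s)), [fep jarn] is ((t → s) → (t → e)); result (e → s).
[[hesk morra] [lorp [fep jarn]]]: [hesk morra] is ((e → s) → t), [lorp [fep jarn]] is (e → s); result t.

t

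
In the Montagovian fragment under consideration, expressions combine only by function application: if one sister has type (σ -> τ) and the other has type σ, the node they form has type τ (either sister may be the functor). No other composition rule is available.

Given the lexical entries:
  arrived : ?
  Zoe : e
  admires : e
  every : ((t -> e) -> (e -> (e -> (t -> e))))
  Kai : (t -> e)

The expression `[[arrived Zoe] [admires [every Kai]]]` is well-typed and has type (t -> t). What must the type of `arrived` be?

(e -> ((e -> (t -> e)) -> (t -> t)))

For [[arrived Zoe] [admires [every Kai]]] to have type (t -> t) with [admires [every Kai]] of type (e -> (t -> e)), [arrived Zoe] must be the function: [arrived Zoe] : ((e -> (t -> e)) -> (t -> t)).
For [arrived Zoe] to have type ((e -> (t -> e)) -> (t -> t)) with Zoe of type e, arrived must be the function: arrived : (e -> ((e -> (t -> e)) -> (t -> t))).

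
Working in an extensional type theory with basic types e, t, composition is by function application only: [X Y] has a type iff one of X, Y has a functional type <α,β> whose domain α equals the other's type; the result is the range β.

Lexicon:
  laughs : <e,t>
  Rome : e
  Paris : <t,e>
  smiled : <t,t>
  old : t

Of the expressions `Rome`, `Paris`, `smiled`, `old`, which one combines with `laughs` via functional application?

Rome

Rome — combines: laughs : <e,t> takes Rome : e as argument, giving t.
Paris : <t,e> — no; laughs wants e, and Paris wants t.
smiled : <t,t> — no; laughs wants e, and smiled wants t.
old : t — no; laughs wants e, and old wants nothing (atomic).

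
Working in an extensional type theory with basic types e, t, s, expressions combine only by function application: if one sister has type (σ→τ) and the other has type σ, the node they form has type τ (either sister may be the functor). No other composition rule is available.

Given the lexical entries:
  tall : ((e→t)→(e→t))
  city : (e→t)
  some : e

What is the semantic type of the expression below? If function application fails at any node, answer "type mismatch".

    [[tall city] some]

t

[tall city]: tall is ((e→t)→(e→t)), city is (e→t); result (e→t).
[[tall city] some]: [tall city] is (e→t), some is e; result t.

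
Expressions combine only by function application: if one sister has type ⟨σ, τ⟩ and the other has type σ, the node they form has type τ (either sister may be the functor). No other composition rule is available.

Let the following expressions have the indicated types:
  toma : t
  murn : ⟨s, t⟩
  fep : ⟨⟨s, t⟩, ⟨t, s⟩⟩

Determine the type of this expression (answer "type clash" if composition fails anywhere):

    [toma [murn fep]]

s

[murn fep] — fep of type ⟨⟨s, t⟩, ⟨t, s⟩⟩ combines with murn of type ⟨s, t⟩: type ⟨t, s⟩.
[toma [murn fep]] — [murn fep] of type ⟨t, s⟩ combines with toma of type t: type s.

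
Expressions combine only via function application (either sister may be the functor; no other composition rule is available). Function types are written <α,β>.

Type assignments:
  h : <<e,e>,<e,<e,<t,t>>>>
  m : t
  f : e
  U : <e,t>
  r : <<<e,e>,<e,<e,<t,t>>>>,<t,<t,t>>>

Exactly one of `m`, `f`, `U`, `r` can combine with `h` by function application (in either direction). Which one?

m : t — does not combine with h.
f : e — does not combine with h.
U : <e,t> — does not combine with h.
r — combines: r : <<<e,e>,<e,<e,<t,t>>>>,<t,<t,t>>> takes h : <<e,e>,<e,<e,<t,t>>>> as argument, giving <t,<t,t>>.

r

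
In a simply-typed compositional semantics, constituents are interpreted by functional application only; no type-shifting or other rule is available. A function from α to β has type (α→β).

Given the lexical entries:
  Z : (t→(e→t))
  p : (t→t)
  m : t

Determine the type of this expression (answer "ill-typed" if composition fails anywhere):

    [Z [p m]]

(e→t)

[p m]: functor p : (t→t), argument m : t; result t.
[Z [p m]]: functor Z : (t→(e→t)), argument [p m] : t; result (e→t).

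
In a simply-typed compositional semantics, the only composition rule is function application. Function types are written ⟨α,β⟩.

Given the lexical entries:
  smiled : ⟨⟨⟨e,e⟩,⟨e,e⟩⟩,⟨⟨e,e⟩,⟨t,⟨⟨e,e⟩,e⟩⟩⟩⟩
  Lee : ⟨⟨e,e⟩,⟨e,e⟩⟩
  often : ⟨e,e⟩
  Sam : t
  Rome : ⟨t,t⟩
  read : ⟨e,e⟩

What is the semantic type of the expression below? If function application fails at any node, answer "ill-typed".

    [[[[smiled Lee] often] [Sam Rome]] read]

[smiled Lee]: smiled is ⟨⟨⟨e,e⟩,⟨e,e⟩⟩,⟨⟨e,e⟩,⟨t,⟨⟨e,e⟩,e⟩⟩⟩⟩, Lee is ⟨⟨e,e⟩,⟨e,e⟩⟩; result ⟨⟨e,e⟩,⟨t,⟨⟨e,e⟩,e⟩⟩⟩.
[[smiled Lee] often]: [smiled Lee] is ⟨⟨e,e⟩,⟨t,⟨⟨e,e⟩,e⟩⟩⟩, often is ⟨e,e⟩; result ⟨t,⟨⟨e,e⟩,e⟩⟩.
[Sam Rome]: Rome is ⟨t,t⟩, Sam is t; result t.
[[[smiled Lee] often] [Sam Rome]]: [[smiled Lee] often] is ⟨t,⟨⟨e,e⟩,e⟩⟩, [Sam Rome] is t; result ⟨⟨e,e⟩,e⟩.
[[[[smiled Lee] often] [Sam Rome]] read]: [[[smiled Lee] often] [Sam Rome]] is ⟨⟨e,e⟩,e⟩, read is ⟨e,e⟩; result e.

e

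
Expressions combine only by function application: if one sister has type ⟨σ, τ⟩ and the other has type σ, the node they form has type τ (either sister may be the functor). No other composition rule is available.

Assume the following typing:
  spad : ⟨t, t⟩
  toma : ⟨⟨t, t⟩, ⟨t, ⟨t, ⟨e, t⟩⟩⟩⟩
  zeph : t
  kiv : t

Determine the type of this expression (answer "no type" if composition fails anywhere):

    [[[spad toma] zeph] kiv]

[spad toma]: functor toma : ⟨⟨t, t⟩, ⟨t, ⟨t, ⟨e, t⟩⟩⟩⟩, argument spad : ⟨t, t⟩; result ⟨t, ⟨t, ⟨e, t⟩⟩⟩.
[[spad toma] zeph]: functor [spad toma] : ⟨t, ⟨t, ⟨e, t⟩⟩⟩, argument zeph : t; result ⟨t, ⟨e, t⟩⟩.
[[[spad toma] zeph] kiv]: functor [[spad toma] zeph] : ⟨t, ⟨e, t⟩⟩, argument kiv : t; result ⟨e, t⟩.

⟨e, t⟩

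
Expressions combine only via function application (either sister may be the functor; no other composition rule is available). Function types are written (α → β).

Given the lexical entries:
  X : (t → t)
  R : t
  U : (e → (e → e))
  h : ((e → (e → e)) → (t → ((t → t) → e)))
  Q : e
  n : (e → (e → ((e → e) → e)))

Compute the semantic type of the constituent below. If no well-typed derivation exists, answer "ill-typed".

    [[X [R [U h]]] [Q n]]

((e → e) → e)

[U h] — h of type ((e → (e → e)) → (t → ((t → t) → e))) combines with U of type (e → (e → e)): type (t → ((t → t) → e)).
[R [U h]] — [U h] of type (t → ((t → t) → e)) combines with R of type t: type ((t → t) → e).
[X [R [U h]]] — [R [U h]] of type ((t → t) → e) combines with X of type (t → t): type e.
[Q n] — n of type (e → (e → ((e → e) → e))) combines with Q of type e: type (e → ((e → e) → e)).
[[X [R [U h]]] [Q n]] — [Q n] of type (e → ((e → e) → e)) combines with [X [R [U h]]] of type e: type ((e → e) → e).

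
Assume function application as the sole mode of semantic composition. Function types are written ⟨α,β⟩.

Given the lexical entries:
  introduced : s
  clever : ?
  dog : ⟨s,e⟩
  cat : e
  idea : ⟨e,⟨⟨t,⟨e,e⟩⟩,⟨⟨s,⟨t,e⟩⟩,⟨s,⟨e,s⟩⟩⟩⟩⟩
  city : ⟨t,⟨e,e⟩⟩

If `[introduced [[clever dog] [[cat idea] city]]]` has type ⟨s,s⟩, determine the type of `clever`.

[introduced [[clever dog] [[cat idea] city]]] must have type ⟨s,s⟩. The sister introduced has type s; that is not a function onto ⟨s,s⟩, so [[clever dog] [[cat idea] city]] must be the functor, of type ⟨s,⟨s,s⟩⟩.
[[clever dog] [[cat idea] city]] must have type ⟨s,⟨s,s⟩⟩. The sister [[cat idea] city] has type ⟨⟨s,⟨t,e⟩⟩,⟨s,⟨e,s⟩⟩⟩; that is not a function onto ⟨s,⟨s,s⟩⟩, so [clever dog] must be the functor, of type ⟨⟨⟨s,⟨t,e⟩⟩,⟨s,⟨e,s⟩⟩⟩,⟨s,⟨s,s⟩⟩⟩.
[clever dog] must have type ⟨⟨⟨s,⟨t,e⟩⟩,⟨s,⟨e,s⟩⟩⟩,⟨s,⟨s,s⟩⟩⟩. The sister dog has type ⟨s,e⟩; that is not a function onto ⟨⟨⟨s,⟨t,e⟩⟩,⟨s,⟨e,s⟩⟩⟩,⟨s,⟨s,s⟩⟩⟩, so clever must be the functor, of type ⟨⟨s,e⟩,⟨⟨⟨s,⟨t,e⟩⟩,⟨s,⟨e,s⟩⟩⟩,⟨s,⟨s,s⟩⟩⟩⟩.

⟨⟨s,e⟩,⟨⟨⟨s,⟨t,e⟩⟩,⟨s,⟨e,s⟩⟩⟩,⟨s,⟨s,s⟩⟩⟩⟩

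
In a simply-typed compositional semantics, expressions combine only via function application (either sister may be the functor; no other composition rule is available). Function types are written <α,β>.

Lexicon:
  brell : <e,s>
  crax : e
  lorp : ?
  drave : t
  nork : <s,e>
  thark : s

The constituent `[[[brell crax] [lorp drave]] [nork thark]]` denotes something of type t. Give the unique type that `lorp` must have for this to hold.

<t,<s,<e,t>>>

At [[[brell crax] [lorp drave]] [nork thark]] (required: t): [nork thark] is e, which is not a function with range t; hence [[brell crax] [lorp drave]] is the functor — type <e,t>.
At [[brell crax] [lorp drave]] (required: <e,t>): [brell crax] is s, which is not a function with range <e,t>; hence [lorp drave] is the functor — type <s,<e,t>>.
At [lorp drave] (required: <s,<e,t>>): drave is t, which is not a function with range <s,<e,t>>; hence lorp is the functor — type <t,<s,<e,t>>>.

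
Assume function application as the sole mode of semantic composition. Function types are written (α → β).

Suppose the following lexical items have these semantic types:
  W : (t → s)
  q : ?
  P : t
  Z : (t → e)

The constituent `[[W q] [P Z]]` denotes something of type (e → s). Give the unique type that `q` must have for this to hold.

((t → s) → (e → (e → s)))

[[W q] [P Z]] is required to be (e → s). [P Z] : e cannot yield (e → s) as functor, so [W q] : (e → (e → s)).
[W q] is required to be (e → (e → s)). W : (t → s) cannot yield (e → (e → s)) as functor, so q : ((t → s) → (e → (e → s))).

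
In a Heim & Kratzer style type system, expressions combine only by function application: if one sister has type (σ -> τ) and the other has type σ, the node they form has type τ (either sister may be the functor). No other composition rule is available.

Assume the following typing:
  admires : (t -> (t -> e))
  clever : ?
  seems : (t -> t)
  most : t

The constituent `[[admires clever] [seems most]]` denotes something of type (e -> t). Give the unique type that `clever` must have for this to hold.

((t -> (t -> e)) -> (t -> (e -> t)))

[[admires clever] [seems most]] must have type (e -> t). The sister [seems most] has type t; that is not a function onto (e -> t), so [admires clever] must be the functor, of type (t -> (e -> t)).
[admires clever] must have type (t -> (e -> t)). The sister admires has type (t -> (t -> e)); that is not a function onto (t -> (e -> t)), so clever must be the functor, of type ((t -> (t -> e)) -> (t -> (e -> t))).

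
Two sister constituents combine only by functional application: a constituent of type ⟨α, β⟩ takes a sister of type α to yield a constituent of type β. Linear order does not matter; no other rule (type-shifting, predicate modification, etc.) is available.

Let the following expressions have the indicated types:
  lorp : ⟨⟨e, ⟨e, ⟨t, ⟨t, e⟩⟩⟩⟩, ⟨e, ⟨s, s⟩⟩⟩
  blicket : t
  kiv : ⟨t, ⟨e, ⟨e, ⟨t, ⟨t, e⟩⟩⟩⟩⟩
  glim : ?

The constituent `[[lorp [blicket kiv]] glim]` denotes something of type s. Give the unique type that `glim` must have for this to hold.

⟨⟨e, ⟨s, s⟩⟩, s⟩

[[lorp [blicket kiv]] glim] is required to be s. [lorp [blicket kiv]] : ⟨e, ⟨s, s⟩⟩ cannot yield s as functor, so glim : ⟨⟨e, ⟨s, s⟩⟩, s⟩.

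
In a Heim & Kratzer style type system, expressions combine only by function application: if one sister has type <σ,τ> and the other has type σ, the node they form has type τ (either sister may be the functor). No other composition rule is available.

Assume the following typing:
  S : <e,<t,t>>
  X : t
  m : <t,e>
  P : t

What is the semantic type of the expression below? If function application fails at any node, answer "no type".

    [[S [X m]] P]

t

[X m]: m is <t,e>, X is t; result e.
[S [X m]]: S is <e,<t,t>>, [X m] is e; result <t,t>.
[[S [X m]] P]: [S [X m]] is <t,t>, P is t; result t.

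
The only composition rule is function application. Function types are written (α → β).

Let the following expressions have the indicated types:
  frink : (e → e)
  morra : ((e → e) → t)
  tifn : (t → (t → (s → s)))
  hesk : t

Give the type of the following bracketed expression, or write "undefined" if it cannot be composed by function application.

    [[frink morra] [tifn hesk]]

(s → s)

[frink morra] — morra of type ((e → e) → t) combines with frink of type (e → e): type t.
[tifn hesk] — tifn of type (t → (t → (s → s))) combines with hesk of type t: type (t → (s → s)).
[[frink morra] [tifn hesk]] — [tifn hesk] of type (t → (s → s)) combines with [frink morra] of type t: type (s → s).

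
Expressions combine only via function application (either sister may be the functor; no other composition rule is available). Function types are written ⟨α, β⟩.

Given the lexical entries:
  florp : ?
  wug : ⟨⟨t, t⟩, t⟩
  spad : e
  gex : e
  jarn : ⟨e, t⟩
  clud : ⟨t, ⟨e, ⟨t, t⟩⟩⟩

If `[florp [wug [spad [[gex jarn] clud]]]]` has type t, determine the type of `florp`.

⟨t, t⟩

For [florp [wug [spad [[gex jarn] clud]]]] to have type t with [wug [spad [[gex jarn] clud]]] of type t, florp must be the function: florp : ⟨t, t⟩.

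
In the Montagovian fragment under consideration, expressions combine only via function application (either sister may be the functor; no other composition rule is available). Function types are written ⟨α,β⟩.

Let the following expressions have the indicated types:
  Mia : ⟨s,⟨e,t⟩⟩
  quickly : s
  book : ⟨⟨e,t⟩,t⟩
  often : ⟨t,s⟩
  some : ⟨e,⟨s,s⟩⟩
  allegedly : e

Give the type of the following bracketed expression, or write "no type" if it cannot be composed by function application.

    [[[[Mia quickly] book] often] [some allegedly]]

s

[Mia quickly]: functor Mia : ⟨s,⟨e,t⟩⟩, argument quickly : s; result ⟨e,t⟩.
[[Mia quickly] book]: functor book : ⟨⟨e,t⟩,t⟩, argument [Mia quickly] : ⟨e,t⟩; result t.
[[[Mia quickly] book] often]: functor often : ⟨t,s⟩, argument [[Mia quickly] book] : t; result s.
[some allegedly]: functor some : ⟨e,⟨s,s⟩⟩, argument allegedly : e; result ⟨s,s⟩.
[[[[Mia quickly] book] often] [some allegedly]]: functor [some allegedly] : ⟨s,s⟩, argument [[[Mia quickly] book] often] : s; result s.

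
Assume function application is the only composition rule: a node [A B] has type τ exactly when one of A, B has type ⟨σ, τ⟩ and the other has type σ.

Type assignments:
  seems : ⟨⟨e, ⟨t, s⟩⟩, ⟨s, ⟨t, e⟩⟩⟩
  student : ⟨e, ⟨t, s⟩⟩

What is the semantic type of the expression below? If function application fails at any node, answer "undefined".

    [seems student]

[seems student]: seems is ⟨⟨e, ⟨t, s⟩⟩, ⟨s, ⟨t, e⟩⟩⟩, student is ⟨e, ⟨t, s⟩⟩; result ⟨s, ⟨t, e⟩⟩.

⟨s, ⟨t, e⟩⟩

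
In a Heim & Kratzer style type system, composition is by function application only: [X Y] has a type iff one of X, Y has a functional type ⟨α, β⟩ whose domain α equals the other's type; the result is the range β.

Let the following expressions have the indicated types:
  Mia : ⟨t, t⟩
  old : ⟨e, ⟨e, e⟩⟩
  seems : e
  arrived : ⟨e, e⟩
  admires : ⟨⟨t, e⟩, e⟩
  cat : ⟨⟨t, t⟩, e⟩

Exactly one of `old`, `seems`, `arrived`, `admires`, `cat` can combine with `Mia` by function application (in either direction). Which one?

cat

old : ⟨e, ⟨e, e⟩⟩ — Mia needs t; old needs e; neither fits.
seems : e — Mia needs t; seems needs nothing (atomic); neither fits.
arrived : ⟨e, e⟩ — Mia needs t; arrived needs e; neither fits.
admires : ⟨⟨t, e⟩, e⟩ — Mia needs t; admires needs ⟨t, e⟩; neither fits.
cat — combines: cat : ⟨⟨t, t⟩, e⟩ takes Mia : ⟨t, t⟩ as argument, giving e.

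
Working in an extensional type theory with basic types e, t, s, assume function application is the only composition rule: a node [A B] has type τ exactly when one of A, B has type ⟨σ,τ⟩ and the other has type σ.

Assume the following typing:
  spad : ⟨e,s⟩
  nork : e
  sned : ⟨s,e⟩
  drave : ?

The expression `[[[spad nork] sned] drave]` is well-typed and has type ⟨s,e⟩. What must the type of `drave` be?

⟨e,⟨s,e⟩⟩

For [[[spad nork] sned] drave] to have type ⟨s,e⟩ with [[spad nork] sned] of type e, drave must be the function: drave : ⟨e,⟨s,e⟩⟩.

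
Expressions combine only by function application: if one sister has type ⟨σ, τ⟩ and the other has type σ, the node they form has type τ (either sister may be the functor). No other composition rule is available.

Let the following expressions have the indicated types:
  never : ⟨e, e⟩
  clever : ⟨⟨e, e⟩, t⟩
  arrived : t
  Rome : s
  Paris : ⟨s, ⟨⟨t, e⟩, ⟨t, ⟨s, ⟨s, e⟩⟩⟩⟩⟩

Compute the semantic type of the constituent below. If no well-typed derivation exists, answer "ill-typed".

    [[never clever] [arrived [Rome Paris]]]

ill-typed

[never clever]: functor clever : ⟨⟨e, e⟩, t⟩, argument never : ⟨e, e⟩; result t.
[Rome Paris]: functor Paris : ⟨s, ⟨⟨t, e⟩, ⟨t, ⟨s, ⟨s, e⟩⟩⟩⟩⟩, argument Rome : s; result ⟨⟨t, e⟩, ⟨t, ⟨s, ⟨s, e⟩⟩⟩⟩.
At [arrived [Rome Paris]]: neither t nor ⟨⟨t, e⟩, ⟨t, ⟨s, ⟨s, e⟩⟩⟩⟩ can take the other as argument; the node is ill-typed.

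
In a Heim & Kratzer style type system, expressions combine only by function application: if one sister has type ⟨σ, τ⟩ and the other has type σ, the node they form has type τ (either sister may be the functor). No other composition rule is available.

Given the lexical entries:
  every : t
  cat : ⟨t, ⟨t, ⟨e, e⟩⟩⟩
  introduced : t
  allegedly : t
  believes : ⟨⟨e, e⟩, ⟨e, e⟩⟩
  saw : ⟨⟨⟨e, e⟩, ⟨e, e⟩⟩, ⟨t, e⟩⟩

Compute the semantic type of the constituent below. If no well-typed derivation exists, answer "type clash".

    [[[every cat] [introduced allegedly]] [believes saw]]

[every cat]: functor cat : ⟨t, ⟨t, ⟨e, e⟩⟩⟩, argument every : t; result ⟨t, ⟨e, e⟩⟩.
[introduced allegedly]: t with t — neither is a function whose domain matches the other; composition fails here.

type clash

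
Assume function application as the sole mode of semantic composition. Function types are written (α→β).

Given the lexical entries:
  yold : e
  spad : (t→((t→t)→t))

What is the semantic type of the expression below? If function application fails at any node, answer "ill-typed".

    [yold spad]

ill-typed

[yold spad]: e with (t→((t→t)→t)) — neither is a function whose domain matches the other; composition fails here.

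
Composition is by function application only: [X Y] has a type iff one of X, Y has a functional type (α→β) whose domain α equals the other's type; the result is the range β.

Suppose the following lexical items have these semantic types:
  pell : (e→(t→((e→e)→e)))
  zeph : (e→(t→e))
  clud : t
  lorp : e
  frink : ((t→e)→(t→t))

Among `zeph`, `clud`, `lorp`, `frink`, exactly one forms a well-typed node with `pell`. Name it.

zeph : (e→(t→e)) — no; pell wants e, and zeph wants e.
clud : t — no; pell wants e, and clud wants nothing (atomic).
lorp — combines: pell : (e→(t→((e→e)→e))) takes lorp : e as argument, giving (t→((e→e)→e)).
frink : ((t→e)→(t→t)) — no; pell wants e, and frink wants (t→e).

lorp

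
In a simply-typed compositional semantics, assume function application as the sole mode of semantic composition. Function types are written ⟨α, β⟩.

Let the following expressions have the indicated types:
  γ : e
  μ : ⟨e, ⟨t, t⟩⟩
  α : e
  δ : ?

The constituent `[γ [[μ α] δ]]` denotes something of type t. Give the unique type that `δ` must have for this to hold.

[γ [[μ α] δ]] is required to be t. γ : e cannot yield t as functor, so [[μ α] δ] : ⟨e, t⟩.
[[μ α] δ] is required to be ⟨e, t⟩. [μ α] : ⟨t, t⟩ cannot yield ⟨e, t⟩ as functor, so δ : ⟨⟨t, t⟩, ⟨e, t⟩⟩.

⟨⟨t, t⟩, ⟨e, t⟩⟩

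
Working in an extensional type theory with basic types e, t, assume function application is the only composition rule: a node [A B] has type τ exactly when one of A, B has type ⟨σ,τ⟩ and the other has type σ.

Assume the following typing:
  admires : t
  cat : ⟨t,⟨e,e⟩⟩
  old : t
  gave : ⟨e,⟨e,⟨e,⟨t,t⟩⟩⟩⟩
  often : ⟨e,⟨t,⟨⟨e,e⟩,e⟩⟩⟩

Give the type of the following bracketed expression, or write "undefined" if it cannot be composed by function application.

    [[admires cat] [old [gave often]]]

undefined

[admires cat]: cat is ⟨t,⟨e,e⟩⟩, admires is t; result ⟨e,e⟩.
At [gave often]: neither ⟨e,⟨e,⟨e,⟨t,t⟩⟩⟩⟩ nor ⟨e,⟨t,⟨⟨e,e⟩,e⟩⟩⟩ can take the other as argument; the node is ill-typed.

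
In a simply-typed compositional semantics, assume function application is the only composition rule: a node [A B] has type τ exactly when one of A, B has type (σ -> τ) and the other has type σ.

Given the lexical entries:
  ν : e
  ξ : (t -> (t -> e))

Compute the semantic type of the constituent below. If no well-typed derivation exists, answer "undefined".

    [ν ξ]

undefined

[ν ξ]: e and (t -> (t -> e)) cannot combine by function application — type clash.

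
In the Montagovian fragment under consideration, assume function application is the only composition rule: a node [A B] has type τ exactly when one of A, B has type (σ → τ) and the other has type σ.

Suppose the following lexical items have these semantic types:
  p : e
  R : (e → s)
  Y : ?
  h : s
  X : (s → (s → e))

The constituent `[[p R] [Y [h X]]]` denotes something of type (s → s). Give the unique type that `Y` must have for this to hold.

((s → e) → (s → (s → s)))

[[p R] [Y [h X]]] must have type (s → s). The sister [p R] has type s; that is not a function onto (s → s), so [Y [h X]] must be the functor, of type (s → (s → s)).
[Y [h X]] must have type (s → (s → s)). The sister [h X] has type (s → e); that is not a function onto (s → (s → s)), so Y must be the functor, of type ((s → e) → (s → (s → s))).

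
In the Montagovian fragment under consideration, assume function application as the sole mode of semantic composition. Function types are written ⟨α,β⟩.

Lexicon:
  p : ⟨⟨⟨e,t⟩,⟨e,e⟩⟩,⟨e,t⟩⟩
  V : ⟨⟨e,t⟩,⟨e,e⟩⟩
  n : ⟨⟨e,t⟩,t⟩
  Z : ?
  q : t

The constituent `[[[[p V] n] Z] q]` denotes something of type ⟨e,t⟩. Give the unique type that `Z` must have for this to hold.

⟨t,⟨t,⟨e,t⟩⟩⟩

For [[[[p V] n] Z] q] to have type ⟨e,t⟩ with q of type t, [[[p V] n] Z] must be the function: [[[p V] n] Z] : ⟨t,⟨e,t⟩⟩.
For [[[p V] n] Z] to have type ⟨t,⟨e,t⟩⟩ with [[p V] n] of type t, Z must be the function: Z : ⟨t,⟨t,⟨e,t⟩⟩⟩.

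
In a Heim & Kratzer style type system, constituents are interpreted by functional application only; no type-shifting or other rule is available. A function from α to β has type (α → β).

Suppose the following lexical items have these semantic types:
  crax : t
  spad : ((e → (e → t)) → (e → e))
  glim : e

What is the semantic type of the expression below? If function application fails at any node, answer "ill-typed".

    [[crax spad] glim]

At [crax spad]: neither t nor ((e → (e → t)) → (e → e)) can take the other as argument; the node is ill-typed.

ill-typed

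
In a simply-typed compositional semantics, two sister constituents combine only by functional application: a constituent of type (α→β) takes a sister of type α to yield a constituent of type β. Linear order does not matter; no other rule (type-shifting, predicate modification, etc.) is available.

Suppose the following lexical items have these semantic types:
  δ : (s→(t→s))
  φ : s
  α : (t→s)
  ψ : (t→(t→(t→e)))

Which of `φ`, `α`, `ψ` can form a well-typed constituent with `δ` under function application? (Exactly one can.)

φ — combines: δ : (s→(t→s)) takes φ : s as argument, giving (t→s).
α : (t→s) — δ needs s; α needs t; neither fits.
ψ : (t→(t→(t→e))) — δ needs s; ψ needs t; neither fits.

φ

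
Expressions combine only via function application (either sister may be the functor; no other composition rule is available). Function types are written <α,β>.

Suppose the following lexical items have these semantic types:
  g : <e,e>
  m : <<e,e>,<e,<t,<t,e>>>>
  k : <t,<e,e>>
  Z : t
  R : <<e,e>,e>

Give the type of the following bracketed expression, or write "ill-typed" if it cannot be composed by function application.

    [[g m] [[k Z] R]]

[g m]: functor m : <<e,e>,<e,<t,<t,e>>>>, argument g : <e,e>; result <e,<t,<t,e>>>.
[k Z]: functor k : <t,<e,e>>, argument Z : t; result <e,e>.
[[k Z] R]: functor R : <<e,e>,e>, argument [k Z] : <e,e>; result e.
[[g m] [[k Z] R]]: functor [g m] : <e,<t,<t,e>>>, argument [[k Z] R] : e; result <t,<t,e>>.

<t,<t,e>>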